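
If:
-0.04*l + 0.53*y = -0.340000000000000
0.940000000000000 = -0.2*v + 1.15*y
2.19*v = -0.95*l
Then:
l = 9.67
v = -4.19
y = 0.09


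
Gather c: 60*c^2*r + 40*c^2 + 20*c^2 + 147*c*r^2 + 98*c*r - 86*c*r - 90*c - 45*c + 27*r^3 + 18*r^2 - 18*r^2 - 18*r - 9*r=c^2*(60*r + 60) + c*(147*r^2 + 12*r - 135) + 27*r^3 - 27*r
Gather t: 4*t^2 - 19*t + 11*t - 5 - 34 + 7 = 4*t^2 - 8*t - 32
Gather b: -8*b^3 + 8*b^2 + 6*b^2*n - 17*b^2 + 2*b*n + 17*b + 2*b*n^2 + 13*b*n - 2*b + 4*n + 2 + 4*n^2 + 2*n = -8*b^3 + b^2*(6*n - 9) + b*(2*n^2 + 15*n + 15) + 4*n^2 + 6*n + 2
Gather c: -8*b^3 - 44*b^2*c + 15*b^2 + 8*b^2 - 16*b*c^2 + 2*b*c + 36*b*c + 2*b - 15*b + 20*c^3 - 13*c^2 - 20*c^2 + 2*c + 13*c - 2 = -8*b^3 + 23*b^2 - 13*b + 20*c^3 + c^2*(-16*b - 33) + c*(-44*b^2 + 38*b + 15) - 2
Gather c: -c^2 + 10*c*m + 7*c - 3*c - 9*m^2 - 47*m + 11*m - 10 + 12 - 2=-c^2 + c*(10*m + 4) - 9*m^2 - 36*m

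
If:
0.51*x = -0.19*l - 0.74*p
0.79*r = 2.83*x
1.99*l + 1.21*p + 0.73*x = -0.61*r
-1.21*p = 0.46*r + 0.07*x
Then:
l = 0.00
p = 0.00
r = 0.00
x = 0.00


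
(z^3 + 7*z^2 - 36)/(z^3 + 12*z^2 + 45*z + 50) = (z^3 + 7*z^2 - 36)/(z^3 + 12*z^2 + 45*z + 50)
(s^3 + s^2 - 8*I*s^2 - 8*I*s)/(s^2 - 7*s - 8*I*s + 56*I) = s*(s + 1)/(s - 7)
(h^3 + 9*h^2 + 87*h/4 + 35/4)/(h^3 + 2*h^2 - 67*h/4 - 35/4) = (2*h + 7)/(2*h - 7)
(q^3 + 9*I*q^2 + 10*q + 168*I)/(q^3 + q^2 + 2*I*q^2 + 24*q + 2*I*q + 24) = (q + 7*I)/(q + 1)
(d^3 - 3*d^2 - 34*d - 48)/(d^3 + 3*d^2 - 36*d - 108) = (d^2 - 6*d - 16)/(d^2 - 36)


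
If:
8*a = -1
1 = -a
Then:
No Solution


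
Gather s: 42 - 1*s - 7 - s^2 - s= -s^2 - 2*s + 35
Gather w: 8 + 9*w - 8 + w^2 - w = w^2 + 8*w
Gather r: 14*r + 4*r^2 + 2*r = 4*r^2 + 16*r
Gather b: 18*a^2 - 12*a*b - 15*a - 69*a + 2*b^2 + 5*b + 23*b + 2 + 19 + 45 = 18*a^2 - 84*a + 2*b^2 + b*(28 - 12*a) + 66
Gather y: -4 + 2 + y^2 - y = y^2 - y - 2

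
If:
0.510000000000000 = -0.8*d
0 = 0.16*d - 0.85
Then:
No Solution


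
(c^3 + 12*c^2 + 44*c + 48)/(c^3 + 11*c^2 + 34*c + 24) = (c + 2)/(c + 1)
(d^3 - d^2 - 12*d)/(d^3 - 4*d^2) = (d + 3)/d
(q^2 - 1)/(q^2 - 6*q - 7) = (q - 1)/(q - 7)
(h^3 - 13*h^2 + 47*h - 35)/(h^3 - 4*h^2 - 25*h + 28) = (h - 5)/(h + 4)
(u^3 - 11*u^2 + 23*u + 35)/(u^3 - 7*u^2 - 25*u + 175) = (u + 1)/(u + 5)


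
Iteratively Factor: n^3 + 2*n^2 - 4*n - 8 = (n - 2)*(n^2 + 4*n + 4) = (n - 2)*(n + 2)*(n + 2)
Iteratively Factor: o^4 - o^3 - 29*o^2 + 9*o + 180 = (o - 5)*(o^3 + 4*o^2 - 9*o - 36) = (o - 5)*(o - 3)*(o^2 + 7*o + 12) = (o - 5)*(o - 3)*(o + 3)*(o + 4)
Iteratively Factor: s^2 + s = (s)*(s + 1)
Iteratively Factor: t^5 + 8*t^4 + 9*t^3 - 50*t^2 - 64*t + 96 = (t - 1)*(t^4 + 9*t^3 + 18*t^2 - 32*t - 96) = (t - 1)*(t + 3)*(t^3 + 6*t^2 - 32) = (t - 1)*(t + 3)*(t + 4)*(t^2 + 2*t - 8) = (t - 2)*(t - 1)*(t + 3)*(t + 4)*(t + 4)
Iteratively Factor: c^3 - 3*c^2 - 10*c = (c)*(c^2 - 3*c - 10) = c*(c - 5)*(c + 2)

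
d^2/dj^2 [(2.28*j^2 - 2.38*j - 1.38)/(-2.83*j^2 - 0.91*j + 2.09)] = (49.865732*j^3 - 14.599404*j^2 + 105.7854*j + 7.744636)/(22.665187*j^6 + 21.864297*j^5 - 43.185234*j^4 - 31.540691*j^3 + 31.892982*j^2 + 11.924913*j - 9.129329)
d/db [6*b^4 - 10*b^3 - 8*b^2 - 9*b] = 24*b^3 - 30*b^2 - 16*b - 9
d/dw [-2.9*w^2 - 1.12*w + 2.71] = -5.8*w - 1.12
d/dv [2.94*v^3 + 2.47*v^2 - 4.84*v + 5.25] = 8.82*v^2 + 4.94*v - 4.84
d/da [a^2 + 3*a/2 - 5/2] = 2*a + 3/2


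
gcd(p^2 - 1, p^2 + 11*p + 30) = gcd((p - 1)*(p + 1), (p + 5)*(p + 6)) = 1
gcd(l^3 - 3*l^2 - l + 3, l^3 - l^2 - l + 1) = l^2 - 1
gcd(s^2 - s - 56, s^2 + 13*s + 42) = s + 7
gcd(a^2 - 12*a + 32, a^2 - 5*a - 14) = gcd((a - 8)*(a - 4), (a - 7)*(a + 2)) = 1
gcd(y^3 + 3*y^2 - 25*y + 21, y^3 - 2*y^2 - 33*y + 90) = y - 3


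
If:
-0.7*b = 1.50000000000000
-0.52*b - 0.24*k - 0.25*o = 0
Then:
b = -2.14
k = 4.64285714285714 - 1.04166666666667*o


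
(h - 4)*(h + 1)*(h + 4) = h^3 + h^2 - 16*h - 16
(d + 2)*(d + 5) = d^2 + 7*d + 10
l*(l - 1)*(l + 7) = l^3 + 6*l^2 - 7*l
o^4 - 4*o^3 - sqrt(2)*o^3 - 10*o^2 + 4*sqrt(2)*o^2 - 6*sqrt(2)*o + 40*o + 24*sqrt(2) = (o - 4)*(o - 3*sqrt(2))*(o + sqrt(2))^2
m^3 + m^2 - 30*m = m*(m - 5)*(m + 6)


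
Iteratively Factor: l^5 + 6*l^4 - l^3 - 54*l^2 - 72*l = (l + 3)*(l^4 + 3*l^3 - 10*l^2 - 24*l) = (l + 2)*(l + 3)*(l^3 + l^2 - 12*l) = l*(l + 2)*(l + 3)*(l^2 + l - 12) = l*(l + 2)*(l + 3)*(l + 4)*(l - 3)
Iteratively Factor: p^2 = (p)*(p)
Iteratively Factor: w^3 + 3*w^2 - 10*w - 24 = (w - 3)*(w^2 + 6*w + 8) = (w - 3)*(w + 4)*(w + 2)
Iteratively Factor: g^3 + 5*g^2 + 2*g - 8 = (g + 2)*(g^2 + 3*g - 4) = (g + 2)*(g + 4)*(g - 1)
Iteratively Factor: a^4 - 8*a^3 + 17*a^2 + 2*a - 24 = (a - 4)*(a^3 - 4*a^2 + a + 6) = (a - 4)*(a - 2)*(a^2 - 2*a - 3) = (a - 4)*(a - 3)*(a - 2)*(a + 1)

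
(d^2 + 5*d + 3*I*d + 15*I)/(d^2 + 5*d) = (d + 3*I)/d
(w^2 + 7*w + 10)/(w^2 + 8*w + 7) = (w^2 + 7*w + 10)/(w^2 + 8*w + 7)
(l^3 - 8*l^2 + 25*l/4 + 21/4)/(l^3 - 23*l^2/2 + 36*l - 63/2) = (l + 1/2)/(l - 3)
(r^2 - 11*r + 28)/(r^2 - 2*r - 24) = (-r^2 + 11*r - 28)/(-r^2 + 2*r + 24)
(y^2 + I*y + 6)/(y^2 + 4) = (y + 3*I)/(y + 2*I)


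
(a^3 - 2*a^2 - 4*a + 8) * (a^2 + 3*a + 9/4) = a^5 + a^4 - 31*a^3/4 - 17*a^2/2 + 15*a + 18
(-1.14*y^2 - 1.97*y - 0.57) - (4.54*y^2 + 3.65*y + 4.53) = -5.68*y^2 - 5.62*y - 5.1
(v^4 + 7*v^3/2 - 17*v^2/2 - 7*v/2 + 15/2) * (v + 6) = v^5 + 19*v^4/2 + 25*v^3/2 - 109*v^2/2 - 27*v/2 + 45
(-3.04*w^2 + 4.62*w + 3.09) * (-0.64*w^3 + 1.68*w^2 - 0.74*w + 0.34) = 1.9456*w^5 - 8.064*w^4 + 8.0336*w^3 + 0.738799999999999*w^2 - 0.7158*w + 1.0506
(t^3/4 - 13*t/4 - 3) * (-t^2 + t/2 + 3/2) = -t^5/4 + t^4/8 + 29*t^3/8 + 11*t^2/8 - 51*t/8 - 9/2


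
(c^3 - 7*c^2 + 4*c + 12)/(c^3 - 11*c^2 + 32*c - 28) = (c^2 - 5*c - 6)/(c^2 - 9*c + 14)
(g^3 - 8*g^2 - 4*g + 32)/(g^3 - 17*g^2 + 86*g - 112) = (g + 2)/(g - 7)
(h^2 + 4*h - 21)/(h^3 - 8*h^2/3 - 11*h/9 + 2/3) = 9*(h + 7)/(9*h^2 + 3*h - 2)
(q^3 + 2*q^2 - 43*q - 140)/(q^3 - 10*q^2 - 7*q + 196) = (q + 5)/(q - 7)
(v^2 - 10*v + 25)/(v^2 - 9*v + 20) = (v - 5)/(v - 4)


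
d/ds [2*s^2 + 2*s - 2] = 4*s + 2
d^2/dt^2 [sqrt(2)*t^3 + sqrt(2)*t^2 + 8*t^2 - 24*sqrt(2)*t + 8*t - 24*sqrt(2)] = 6*sqrt(2)*t + 2*sqrt(2) + 16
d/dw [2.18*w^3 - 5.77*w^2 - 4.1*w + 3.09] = 6.54*w^2 - 11.54*w - 4.1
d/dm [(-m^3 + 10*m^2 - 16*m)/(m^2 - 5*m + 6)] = (-m^2 + 6*m - 24)/(m^2 - 6*m + 9)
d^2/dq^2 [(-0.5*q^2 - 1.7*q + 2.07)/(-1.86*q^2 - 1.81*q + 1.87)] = (8.39604*q^3 - 32.533632*q^2 - 6.335532*q - 12.957922)/(6.434856*q^6 + 18.785628*q^5 - 1.127718*q^4 - 31.843511*q^3 + 1.133781*q^2 + 18.988167*q - 6.539203)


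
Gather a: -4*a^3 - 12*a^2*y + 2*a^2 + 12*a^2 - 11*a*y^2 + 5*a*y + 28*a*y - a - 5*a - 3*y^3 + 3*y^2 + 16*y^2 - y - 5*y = -4*a^3 + a^2*(14 - 12*y) + a*(-11*y^2 + 33*y - 6) - 3*y^3 + 19*y^2 - 6*y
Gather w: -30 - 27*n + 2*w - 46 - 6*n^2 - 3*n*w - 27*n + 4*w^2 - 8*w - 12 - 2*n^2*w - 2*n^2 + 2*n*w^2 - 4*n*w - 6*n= -8*n^2 - 60*n + w^2*(2*n + 4) + w*(-2*n^2 - 7*n - 6) - 88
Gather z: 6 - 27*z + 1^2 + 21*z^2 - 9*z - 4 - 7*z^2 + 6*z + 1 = 14*z^2 - 30*z + 4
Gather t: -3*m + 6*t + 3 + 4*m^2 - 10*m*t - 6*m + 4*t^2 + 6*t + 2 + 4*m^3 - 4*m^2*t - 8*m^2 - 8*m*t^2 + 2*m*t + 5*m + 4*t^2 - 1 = 4*m^3 - 4*m^2 - 4*m + t^2*(8 - 8*m) + t*(-4*m^2 - 8*m + 12) + 4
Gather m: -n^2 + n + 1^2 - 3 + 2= -n^2 + n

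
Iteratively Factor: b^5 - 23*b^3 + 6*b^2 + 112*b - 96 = (b + 3)*(b^4 - 3*b^3 - 14*b^2 + 48*b - 32) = (b + 3)*(b + 4)*(b^3 - 7*b^2 + 14*b - 8) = (b - 1)*(b + 3)*(b + 4)*(b^2 - 6*b + 8) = (b - 4)*(b - 1)*(b + 3)*(b + 4)*(b - 2)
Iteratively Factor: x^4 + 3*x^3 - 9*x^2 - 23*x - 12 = (x + 1)*(x^3 + 2*x^2 - 11*x - 12) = (x + 1)*(x + 4)*(x^2 - 2*x - 3) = (x - 3)*(x + 1)*(x + 4)*(x + 1)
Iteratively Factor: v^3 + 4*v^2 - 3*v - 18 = (v + 3)*(v^2 + v - 6) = (v - 2)*(v + 3)*(v + 3)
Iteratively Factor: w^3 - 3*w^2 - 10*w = (w)*(w^2 - 3*w - 10) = w*(w + 2)*(w - 5)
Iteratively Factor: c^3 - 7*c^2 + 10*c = (c - 5)*(c^2 - 2*c) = (c - 5)*(c - 2)*(c)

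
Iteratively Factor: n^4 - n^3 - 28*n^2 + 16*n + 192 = (n + 4)*(n^3 - 5*n^2 - 8*n + 48) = (n - 4)*(n + 4)*(n^2 - n - 12) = (n - 4)^2*(n + 4)*(n + 3)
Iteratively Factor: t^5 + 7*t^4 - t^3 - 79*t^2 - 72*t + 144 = (t + 4)*(t^4 + 3*t^3 - 13*t^2 - 27*t + 36) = (t + 3)*(t + 4)*(t^3 - 13*t + 12) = (t - 3)*(t + 3)*(t + 4)*(t^2 + 3*t - 4) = (t - 3)*(t + 3)*(t + 4)^2*(t - 1)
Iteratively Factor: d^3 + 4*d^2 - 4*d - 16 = (d + 2)*(d^2 + 2*d - 8) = (d - 2)*(d + 2)*(d + 4)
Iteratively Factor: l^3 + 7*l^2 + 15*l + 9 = (l + 3)*(l^2 + 4*l + 3) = (l + 3)^2*(l + 1)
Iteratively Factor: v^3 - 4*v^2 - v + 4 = (v - 1)*(v^2 - 3*v - 4) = (v - 1)*(v + 1)*(v - 4)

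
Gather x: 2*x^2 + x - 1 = 2*x^2 + x - 1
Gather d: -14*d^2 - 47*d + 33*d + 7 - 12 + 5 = -14*d^2 - 14*d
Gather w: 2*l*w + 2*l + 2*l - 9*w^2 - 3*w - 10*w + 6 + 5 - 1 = 4*l - 9*w^2 + w*(2*l - 13) + 10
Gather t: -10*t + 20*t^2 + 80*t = 20*t^2 + 70*t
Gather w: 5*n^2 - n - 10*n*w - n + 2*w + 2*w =5*n^2 - 2*n + w*(4 - 10*n)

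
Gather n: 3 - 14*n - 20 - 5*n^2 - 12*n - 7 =-5*n^2 - 26*n - 24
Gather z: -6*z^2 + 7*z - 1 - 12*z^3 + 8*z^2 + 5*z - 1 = -12*z^3 + 2*z^2 + 12*z - 2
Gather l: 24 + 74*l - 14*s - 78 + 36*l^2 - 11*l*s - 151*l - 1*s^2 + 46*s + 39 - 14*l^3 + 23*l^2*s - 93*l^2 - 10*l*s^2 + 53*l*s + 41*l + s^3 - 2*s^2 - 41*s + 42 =-14*l^3 + l^2*(23*s - 57) + l*(-10*s^2 + 42*s - 36) + s^3 - 3*s^2 - 9*s + 27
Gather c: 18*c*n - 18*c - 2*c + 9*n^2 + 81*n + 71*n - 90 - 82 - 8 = c*(18*n - 20) + 9*n^2 + 152*n - 180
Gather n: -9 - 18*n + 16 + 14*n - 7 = -4*n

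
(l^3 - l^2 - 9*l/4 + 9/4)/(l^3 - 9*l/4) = (l - 1)/l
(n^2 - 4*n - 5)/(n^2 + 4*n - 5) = (n^2 - 4*n - 5)/(n^2 + 4*n - 5)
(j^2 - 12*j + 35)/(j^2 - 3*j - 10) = (j - 7)/(j + 2)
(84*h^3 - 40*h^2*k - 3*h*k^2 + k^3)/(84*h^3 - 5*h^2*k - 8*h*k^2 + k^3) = (12*h^2 - 4*h*k - k^2)/(12*h^2 + h*k - k^2)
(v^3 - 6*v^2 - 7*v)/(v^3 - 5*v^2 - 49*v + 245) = v*(v + 1)/(v^2 + 2*v - 35)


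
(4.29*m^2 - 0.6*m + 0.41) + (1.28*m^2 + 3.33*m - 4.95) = 5.57*m^2 + 2.73*m - 4.54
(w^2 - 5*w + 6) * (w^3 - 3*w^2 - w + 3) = w^5 - 8*w^4 + 20*w^3 - 10*w^2 - 21*w + 18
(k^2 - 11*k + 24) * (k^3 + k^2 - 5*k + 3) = k^5 - 10*k^4 + 8*k^3 + 82*k^2 - 153*k + 72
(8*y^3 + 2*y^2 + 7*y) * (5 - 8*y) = -64*y^4 + 24*y^3 - 46*y^2 + 35*y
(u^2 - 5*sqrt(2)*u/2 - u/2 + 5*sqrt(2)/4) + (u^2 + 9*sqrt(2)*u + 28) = 2*u^2 - u/2 + 13*sqrt(2)*u/2 + 5*sqrt(2)/4 + 28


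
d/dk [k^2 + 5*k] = 2*k + 5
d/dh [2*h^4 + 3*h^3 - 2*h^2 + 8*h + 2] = 8*h^3 + 9*h^2 - 4*h + 8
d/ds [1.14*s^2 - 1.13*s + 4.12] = 2.28*s - 1.13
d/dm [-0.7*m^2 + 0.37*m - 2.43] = 0.37 - 1.4*m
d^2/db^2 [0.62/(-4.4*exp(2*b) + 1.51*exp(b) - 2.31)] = (-0.62*(8.8*exp(b) - 1.51)*(17.6*exp(b) - 3.02)*exp(b) + (10.912*exp(b) - 0.9362)*(4.4*exp(2*b) - 1.51*exp(b) + 2.31))*exp(b)/(4.4*exp(2*b) - 1.51*exp(b) + 2.31)^3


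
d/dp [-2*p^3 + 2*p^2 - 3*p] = -6*p^2 + 4*p - 3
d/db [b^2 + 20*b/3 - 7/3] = 2*b + 20/3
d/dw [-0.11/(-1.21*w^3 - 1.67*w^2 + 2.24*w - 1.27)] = (-0.3993*w^2 - 0.3674*w + 0.2464)/(1.21*w^3 + 1.67*w^2 - 2.24*w + 1.27)^2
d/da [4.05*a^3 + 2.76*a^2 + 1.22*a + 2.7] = 12.15*a^2 + 5.52*a + 1.22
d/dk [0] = 0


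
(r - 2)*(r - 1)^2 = r^3 - 4*r^2 + 5*r - 2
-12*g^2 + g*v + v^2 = (-3*g + v)*(4*g + v)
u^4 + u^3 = u^3*(u + 1)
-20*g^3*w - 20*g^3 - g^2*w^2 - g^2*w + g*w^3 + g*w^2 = (-5*g + w)*(4*g + w)*(g*w + g)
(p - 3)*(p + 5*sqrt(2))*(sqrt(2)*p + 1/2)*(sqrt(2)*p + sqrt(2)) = 2*p^4 - 4*p^3 + 21*sqrt(2)*p^3/2 - 21*sqrt(2)*p^2 - p^2 - 63*sqrt(2)*p/2 - 10*p - 15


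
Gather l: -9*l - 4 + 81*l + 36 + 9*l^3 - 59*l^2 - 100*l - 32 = 9*l^3 - 59*l^2 - 28*l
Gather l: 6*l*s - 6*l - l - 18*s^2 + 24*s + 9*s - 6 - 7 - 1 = l*(6*s - 7) - 18*s^2 + 33*s - 14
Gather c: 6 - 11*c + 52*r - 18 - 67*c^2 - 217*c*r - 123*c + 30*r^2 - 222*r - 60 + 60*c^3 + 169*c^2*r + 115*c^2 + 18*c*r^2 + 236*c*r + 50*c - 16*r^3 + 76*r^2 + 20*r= 60*c^3 + c^2*(169*r + 48) + c*(18*r^2 + 19*r - 84) - 16*r^3 + 106*r^2 - 150*r - 72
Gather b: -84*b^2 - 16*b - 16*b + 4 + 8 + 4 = -84*b^2 - 32*b + 16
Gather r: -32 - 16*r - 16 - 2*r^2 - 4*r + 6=-2*r^2 - 20*r - 42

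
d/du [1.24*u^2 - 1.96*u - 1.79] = 2.48*u - 1.96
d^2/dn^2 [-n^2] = -2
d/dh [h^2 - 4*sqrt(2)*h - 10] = 2*h - 4*sqrt(2)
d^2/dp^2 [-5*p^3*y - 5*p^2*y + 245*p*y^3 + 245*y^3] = 10*y*(-3*p - 1)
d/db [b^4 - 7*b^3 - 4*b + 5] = 4*b^3 - 21*b^2 - 4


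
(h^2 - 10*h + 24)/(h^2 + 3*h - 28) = (h - 6)/(h + 7)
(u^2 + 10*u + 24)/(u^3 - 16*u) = (u + 6)/(u*(u - 4))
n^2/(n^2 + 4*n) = n/(n + 4)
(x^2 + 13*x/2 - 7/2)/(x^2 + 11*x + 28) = (x - 1/2)/(x + 4)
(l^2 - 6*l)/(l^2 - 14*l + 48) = l/(l - 8)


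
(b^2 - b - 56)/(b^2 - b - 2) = (-b^2 + b + 56)/(-b^2 + b + 2)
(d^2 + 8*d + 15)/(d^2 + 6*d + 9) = (d + 5)/(d + 3)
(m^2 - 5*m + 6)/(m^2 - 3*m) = (m - 2)/m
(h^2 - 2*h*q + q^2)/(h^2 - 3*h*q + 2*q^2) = (-h + q)/(-h + 2*q)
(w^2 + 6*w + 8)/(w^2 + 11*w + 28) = (w + 2)/(w + 7)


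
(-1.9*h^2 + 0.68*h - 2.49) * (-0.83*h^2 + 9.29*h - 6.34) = 1.577*h^4 - 18.2154*h^3 + 20.4299*h^2 - 27.4433*h + 15.7866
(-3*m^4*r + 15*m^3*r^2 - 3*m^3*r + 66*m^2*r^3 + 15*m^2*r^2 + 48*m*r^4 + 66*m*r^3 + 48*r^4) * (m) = -3*m^5*r + 15*m^4*r^2 - 3*m^4*r + 66*m^3*r^3 + 15*m^3*r^2 + 48*m^2*r^4 + 66*m^2*r^3 + 48*m*r^4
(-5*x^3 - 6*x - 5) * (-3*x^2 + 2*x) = 15*x^5 - 10*x^4 + 18*x^3 + 3*x^2 - 10*x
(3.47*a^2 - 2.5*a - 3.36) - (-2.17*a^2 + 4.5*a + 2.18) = 5.64*a^2 - 7.0*a - 5.54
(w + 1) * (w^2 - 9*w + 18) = w^3 - 8*w^2 + 9*w + 18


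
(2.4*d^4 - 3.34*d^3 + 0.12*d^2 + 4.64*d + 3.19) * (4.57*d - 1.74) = 10.968*d^5 - 19.4398*d^4 + 6.36*d^3 + 20.996*d^2 + 6.5047*d - 5.5506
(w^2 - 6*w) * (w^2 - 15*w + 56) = w^4 - 21*w^3 + 146*w^2 - 336*w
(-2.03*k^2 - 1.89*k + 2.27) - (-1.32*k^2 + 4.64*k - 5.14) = -0.71*k^2 - 6.53*k + 7.41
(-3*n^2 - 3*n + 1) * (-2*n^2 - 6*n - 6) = 6*n^4 + 24*n^3 + 34*n^2 + 12*n - 6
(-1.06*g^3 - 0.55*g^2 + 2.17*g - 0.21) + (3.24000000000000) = -1.06*g^3 - 0.55*g^2 + 2.17*g + 3.03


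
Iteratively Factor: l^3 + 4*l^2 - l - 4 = (l - 1)*(l^2 + 5*l + 4) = (l - 1)*(l + 4)*(l + 1)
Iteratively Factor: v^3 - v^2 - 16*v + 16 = (v - 1)*(v^2 - 16) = (v - 1)*(v + 4)*(v - 4)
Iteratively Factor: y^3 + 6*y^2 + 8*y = (y + 2)*(y^2 + 4*y) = (y + 2)*(y + 4)*(y)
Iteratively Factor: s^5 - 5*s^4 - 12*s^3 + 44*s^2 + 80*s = (s)*(s^4 - 5*s^3 - 12*s^2 + 44*s + 80) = s*(s - 5)*(s^3 - 12*s - 16) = s*(s - 5)*(s + 2)*(s^2 - 2*s - 8) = s*(s - 5)*(s + 2)^2*(s - 4)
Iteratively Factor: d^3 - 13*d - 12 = (d + 1)*(d^2 - d - 12) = (d + 1)*(d + 3)*(d - 4)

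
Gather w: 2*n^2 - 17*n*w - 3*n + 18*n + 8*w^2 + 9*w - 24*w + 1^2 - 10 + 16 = 2*n^2 + 15*n + 8*w^2 + w*(-17*n - 15) + 7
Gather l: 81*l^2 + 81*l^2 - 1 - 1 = 162*l^2 - 2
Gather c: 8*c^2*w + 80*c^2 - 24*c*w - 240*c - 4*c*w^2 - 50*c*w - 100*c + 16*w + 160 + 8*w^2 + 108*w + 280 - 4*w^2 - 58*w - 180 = c^2*(8*w + 80) + c*(-4*w^2 - 74*w - 340) + 4*w^2 + 66*w + 260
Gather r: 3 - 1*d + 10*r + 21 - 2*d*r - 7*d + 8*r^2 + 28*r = -8*d + 8*r^2 + r*(38 - 2*d) + 24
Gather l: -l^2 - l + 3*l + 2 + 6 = -l^2 + 2*l + 8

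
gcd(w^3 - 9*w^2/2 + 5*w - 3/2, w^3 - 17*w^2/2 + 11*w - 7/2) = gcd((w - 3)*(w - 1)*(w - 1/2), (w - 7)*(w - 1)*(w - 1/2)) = w^2 - 3*w/2 + 1/2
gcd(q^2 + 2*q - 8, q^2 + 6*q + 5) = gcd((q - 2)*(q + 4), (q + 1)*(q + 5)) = 1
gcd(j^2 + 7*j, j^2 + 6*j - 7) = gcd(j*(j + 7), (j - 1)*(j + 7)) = j + 7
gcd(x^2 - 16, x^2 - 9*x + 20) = x - 4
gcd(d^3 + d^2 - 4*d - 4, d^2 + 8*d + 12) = d + 2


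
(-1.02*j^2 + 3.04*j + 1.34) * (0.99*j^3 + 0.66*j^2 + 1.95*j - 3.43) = -1.0098*j^5 + 2.3364*j^4 + 1.344*j^3 + 10.311*j^2 - 7.8142*j - 4.5962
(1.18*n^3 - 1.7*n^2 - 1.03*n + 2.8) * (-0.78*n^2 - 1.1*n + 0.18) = -0.9204*n^5 + 0.028*n^4 + 2.8858*n^3 - 1.357*n^2 - 3.2654*n + 0.504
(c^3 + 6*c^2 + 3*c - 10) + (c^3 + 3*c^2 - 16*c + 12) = 2*c^3 + 9*c^2 - 13*c + 2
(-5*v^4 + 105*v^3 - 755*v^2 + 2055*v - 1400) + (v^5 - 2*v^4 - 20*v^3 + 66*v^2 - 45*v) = v^5 - 7*v^4 + 85*v^3 - 689*v^2 + 2010*v - 1400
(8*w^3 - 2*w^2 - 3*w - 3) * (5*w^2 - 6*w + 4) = 40*w^5 - 58*w^4 + 29*w^3 - 5*w^2 + 6*w - 12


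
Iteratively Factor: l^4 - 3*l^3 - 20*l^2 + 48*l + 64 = (l - 4)*(l^3 + l^2 - 16*l - 16) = (l - 4)^2*(l^2 + 5*l + 4) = (l - 4)^2*(l + 1)*(l + 4)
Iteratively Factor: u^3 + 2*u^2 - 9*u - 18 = (u + 2)*(u^2 - 9) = (u - 3)*(u + 2)*(u + 3)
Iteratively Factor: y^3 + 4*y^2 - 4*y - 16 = (y - 2)*(y^2 + 6*y + 8) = (y - 2)*(y + 2)*(y + 4)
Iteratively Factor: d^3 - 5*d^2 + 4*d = (d - 1)*(d^2 - 4*d) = d*(d - 1)*(d - 4)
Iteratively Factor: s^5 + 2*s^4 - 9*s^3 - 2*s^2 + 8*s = (s + 1)*(s^4 + s^3 - 10*s^2 + 8*s) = s*(s + 1)*(s^3 + s^2 - 10*s + 8) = s*(s - 2)*(s + 1)*(s^2 + 3*s - 4) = s*(s - 2)*(s - 1)*(s + 1)*(s + 4)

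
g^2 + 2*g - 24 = (g - 4)*(g + 6)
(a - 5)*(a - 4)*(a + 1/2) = a^3 - 17*a^2/2 + 31*a/2 + 10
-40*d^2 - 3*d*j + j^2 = (-8*d + j)*(5*d + j)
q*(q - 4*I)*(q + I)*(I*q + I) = I*q^4 + 3*q^3 + I*q^3 + 3*q^2 + 4*I*q^2 + 4*I*q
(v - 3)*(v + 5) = v^2 + 2*v - 15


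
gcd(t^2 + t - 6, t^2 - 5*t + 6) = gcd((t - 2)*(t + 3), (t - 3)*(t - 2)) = t - 2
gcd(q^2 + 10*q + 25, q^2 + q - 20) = q + 5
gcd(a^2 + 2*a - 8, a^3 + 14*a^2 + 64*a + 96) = a + 4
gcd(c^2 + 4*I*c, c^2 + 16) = c + 4*I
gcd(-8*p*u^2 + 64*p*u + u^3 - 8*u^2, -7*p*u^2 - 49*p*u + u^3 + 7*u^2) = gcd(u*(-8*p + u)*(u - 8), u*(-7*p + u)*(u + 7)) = u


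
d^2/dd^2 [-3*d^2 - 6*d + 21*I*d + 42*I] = -6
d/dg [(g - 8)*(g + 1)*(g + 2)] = 3*g^2 - 10*g - 22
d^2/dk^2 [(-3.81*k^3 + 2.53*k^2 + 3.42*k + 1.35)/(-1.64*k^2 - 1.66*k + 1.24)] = (1.4210854715202e-14*k^5 + 7.105427357601e-15*k^4 + 31.872184*k^3 - 99.710832*k^2 - 28.631376*k - 34.790552)/(4.410944*k^6 + 13.394208*k^5 + 3.55224*k^4 - 15.68036*k^3 - 2.68584*k^2 + 7.657248*k - 1.906624)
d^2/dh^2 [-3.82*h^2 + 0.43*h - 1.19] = -7.64000000000000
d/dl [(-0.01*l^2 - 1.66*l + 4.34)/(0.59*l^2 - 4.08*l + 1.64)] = (1.0202*l^2 - 5.154*l + 14.9848)/(0.3481*l^4 - 4.8144*l^3 + 18.5816*l^2 - 13.3824*l + 2.6896)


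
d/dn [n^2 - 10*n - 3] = 2*n - 10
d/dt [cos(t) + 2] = -sin(t)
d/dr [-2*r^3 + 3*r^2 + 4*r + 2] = -6*r^2 + 6*r + 4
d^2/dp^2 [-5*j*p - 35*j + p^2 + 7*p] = 2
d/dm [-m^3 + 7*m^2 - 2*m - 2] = -3*m^2 + 14*m - 2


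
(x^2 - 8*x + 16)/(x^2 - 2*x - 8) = (x - 4)/(x + 2)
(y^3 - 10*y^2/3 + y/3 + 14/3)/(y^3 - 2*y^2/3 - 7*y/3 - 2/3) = (3*y - 7)/(3*y + 1)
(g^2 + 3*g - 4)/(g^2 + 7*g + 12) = (g - 1)/(g + 3)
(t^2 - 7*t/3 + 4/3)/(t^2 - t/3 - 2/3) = (3*t - 4)/(3*t + 2)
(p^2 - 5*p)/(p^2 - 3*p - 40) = p*(5 - p)/(-p^2 + 3*p + 40)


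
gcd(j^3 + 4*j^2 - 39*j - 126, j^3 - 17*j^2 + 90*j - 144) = j - 6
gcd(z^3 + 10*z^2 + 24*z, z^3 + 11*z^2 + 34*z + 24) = z^2 + 10*z + 24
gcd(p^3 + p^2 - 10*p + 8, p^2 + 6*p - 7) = p - 1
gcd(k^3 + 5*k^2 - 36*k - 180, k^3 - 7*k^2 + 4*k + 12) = k - 6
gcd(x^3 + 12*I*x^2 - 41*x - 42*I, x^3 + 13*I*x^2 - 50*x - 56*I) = x^2 + 9*I*x - 14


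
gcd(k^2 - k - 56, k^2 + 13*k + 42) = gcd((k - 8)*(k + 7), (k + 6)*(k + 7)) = k + 7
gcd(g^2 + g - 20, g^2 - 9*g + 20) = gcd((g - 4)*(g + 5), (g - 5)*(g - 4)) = g - 4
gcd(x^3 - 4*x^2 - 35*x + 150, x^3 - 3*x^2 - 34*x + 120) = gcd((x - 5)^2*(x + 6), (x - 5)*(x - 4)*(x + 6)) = x^2 + x - 30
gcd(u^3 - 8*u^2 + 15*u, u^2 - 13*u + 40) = u - 5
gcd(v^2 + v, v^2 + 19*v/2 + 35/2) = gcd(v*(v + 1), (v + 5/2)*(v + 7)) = 1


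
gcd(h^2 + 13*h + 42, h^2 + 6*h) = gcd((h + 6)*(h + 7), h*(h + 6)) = h + 6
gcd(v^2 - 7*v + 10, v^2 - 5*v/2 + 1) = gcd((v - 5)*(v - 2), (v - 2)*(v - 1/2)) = v - 2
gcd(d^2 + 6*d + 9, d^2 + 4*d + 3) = d + 3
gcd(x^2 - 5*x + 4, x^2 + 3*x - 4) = x - 1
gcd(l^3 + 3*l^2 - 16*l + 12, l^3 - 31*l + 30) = l^2 + 5*l - 6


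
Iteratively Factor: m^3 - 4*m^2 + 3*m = (m - 1)*(m^2 - 3*m) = m*(m - 1)*(m - 3)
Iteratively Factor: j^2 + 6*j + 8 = (j + 4)*(j + 2)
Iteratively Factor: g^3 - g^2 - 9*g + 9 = (g - 1)*(g^2 - 9) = (g - 1)*(g + 3)*(g - 3)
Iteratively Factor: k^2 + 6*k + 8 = (k + 4)*(k + 2)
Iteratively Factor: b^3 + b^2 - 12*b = (b)*(b^2 + b - 12) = b*(b - 3)*(b + 4)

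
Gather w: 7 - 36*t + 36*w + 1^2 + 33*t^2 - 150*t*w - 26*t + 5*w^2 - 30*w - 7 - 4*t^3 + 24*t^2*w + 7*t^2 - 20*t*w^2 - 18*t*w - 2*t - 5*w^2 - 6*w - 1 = -4*t^3 + 40*t^2 - 20*t*w^2 - 64*t + w*(24*t^2 - 168*t)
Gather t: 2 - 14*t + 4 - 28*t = 6 - 42*t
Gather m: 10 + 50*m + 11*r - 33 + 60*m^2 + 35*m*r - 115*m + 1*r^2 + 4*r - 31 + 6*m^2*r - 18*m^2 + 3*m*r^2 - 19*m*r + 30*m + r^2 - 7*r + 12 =m^2*(6*r + 42) + m*(3*r^2 + 16*r - 35) + 2*r^2 + 8*r - 42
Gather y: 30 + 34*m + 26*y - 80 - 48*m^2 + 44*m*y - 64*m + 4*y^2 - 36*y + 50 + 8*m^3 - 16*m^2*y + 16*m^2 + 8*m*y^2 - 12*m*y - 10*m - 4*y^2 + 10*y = 8*m^3 - 32*m^2 + 8*m*y^2 - 40*m + y*(-16*m^2 + 32*m)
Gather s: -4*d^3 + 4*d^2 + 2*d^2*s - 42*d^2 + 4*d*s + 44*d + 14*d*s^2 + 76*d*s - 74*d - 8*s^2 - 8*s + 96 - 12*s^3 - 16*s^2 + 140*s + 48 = -4*d^3 - 38*d^2 - 30*d - 12*s^3 + s^2*(14*d - 24) + s*(2*d^2 + 80*d + 132) + 144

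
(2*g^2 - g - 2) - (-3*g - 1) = 2*g^2 + 2*g - 1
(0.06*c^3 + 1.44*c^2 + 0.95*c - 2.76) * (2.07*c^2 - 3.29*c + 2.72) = 0.1242*c^5 + 2.7834*c^4 - 2.6079*c^3 - 4.9219*c^2 + 11.6644*c - 7.5072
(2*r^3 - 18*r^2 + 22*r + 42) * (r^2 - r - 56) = 2*r^5 - 20*r^4 - 72*r^3 + 1028*r^2 - 1274*r - 2352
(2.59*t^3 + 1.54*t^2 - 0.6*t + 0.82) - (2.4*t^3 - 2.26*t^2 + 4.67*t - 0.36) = 0.19*t^3 + 3.8*t^2 - 5.27*t + 1.18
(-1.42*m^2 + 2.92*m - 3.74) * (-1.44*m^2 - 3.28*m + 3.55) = 2.0448*m^4 + 0.4528*m^3 - 9.233*m^2 + 22.6332*m - 13.277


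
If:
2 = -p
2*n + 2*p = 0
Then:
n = 2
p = -2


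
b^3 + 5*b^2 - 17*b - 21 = (b - 3)*(b + 1)*(b + 7)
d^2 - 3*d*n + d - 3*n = (d + 1)*(d - 3*n)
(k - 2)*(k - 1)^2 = k^3 - 4*k^2 + 5*k - 2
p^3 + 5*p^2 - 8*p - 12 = (p - 2)*(p + 1)*(p + 6)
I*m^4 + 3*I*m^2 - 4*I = (m + 1)*(m - 2*I)*(m + 2*I)*(I*m - I)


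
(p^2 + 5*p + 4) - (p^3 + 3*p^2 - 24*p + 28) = -p^3 - 2*p^2 + 29*p - 24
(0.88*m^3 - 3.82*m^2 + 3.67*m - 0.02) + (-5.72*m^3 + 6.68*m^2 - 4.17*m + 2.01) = -4.84*m^3 + 2.86*m^2 - 0.5*m + 1.99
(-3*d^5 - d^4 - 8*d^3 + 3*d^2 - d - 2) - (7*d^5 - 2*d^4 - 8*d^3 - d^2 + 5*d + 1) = -10*d^5 + d^4 + 4*d^2 - 6*d - 3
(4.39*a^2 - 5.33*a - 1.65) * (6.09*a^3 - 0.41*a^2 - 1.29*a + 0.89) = 26.7351*a^5 - 34.2596*a^4 - 13.5263*a^3 + 11.4593*a^2 - 2.6152*a - 1.4685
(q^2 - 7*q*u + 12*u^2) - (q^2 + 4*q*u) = -11*q*u + 12*u^2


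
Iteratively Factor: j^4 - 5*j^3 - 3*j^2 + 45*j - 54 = (j - 3)*(j^3 - 2*j^2 - 9*j + 18) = (j - 3)^2*(j^2 + j - 6) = (j - 3)^2*(j - 2)*(j + 3)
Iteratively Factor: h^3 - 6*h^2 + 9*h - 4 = (h - 4)*(h^2 - 2*h + 1) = (h - 4)*(h - 1)*(h - 1)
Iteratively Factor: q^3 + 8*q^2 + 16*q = (q)*(q^2 + 8*q + 16) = q*(q + 4)*(q + 4)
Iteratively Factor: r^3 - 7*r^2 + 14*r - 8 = (r - 2)*(r^2 - 5*r + 4) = (r - 2)*(r - 1)*(r - 4)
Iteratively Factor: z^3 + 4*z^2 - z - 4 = (z - 1)*(z^2 + 5*z + 4) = (z - 1)*(z + 1)*(z + 4)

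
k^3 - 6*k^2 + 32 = (k - 4)^2*(k + 2)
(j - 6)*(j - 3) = j^2 - 9*j + 18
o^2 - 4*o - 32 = (o - 8)*(o + 4)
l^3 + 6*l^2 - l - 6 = (l - 1)*(l + 1)*(l + 6)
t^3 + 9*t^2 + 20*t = t*(t + 4)*(t + 5)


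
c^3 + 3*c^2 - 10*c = c*(c - 2)*(c + 5)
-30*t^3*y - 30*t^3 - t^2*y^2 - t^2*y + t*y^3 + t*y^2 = (-6*t + y)*(5*t + y)*(t*y + t)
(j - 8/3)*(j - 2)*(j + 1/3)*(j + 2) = j^4 - 7*j^3/3 - 44*j^2/9 + 28*j/3 + 32/9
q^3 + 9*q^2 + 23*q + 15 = (q + 1)*(q + 3)*(q + 5)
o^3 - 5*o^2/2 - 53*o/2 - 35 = (o - 7)*(o + 2)*(o + 5/2)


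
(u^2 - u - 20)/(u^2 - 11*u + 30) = (u + 4)/(u - 6)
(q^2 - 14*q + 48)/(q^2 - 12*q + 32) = (q - 6)/(q - 4)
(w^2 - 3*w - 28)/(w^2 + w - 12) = (w - 7)/(w - 3)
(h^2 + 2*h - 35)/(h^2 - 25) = (h + 7)/(h + 5)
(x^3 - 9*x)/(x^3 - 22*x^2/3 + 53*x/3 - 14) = 3*x*(x + 3)/(3*x^2 - 13*x + 14)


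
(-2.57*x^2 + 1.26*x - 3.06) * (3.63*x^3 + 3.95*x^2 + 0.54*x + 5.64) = -9.3291*x^5 - 5.5777*x^4 - 7.5186*x^3 - 25.9014*x^2 + 5.454*x - 17.2584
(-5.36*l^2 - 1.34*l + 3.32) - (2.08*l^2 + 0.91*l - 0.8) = -7.44*l^2 - 2.25*l + 4.12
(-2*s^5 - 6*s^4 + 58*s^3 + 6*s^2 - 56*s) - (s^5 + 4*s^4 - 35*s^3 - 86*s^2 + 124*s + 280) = -3*s^5 - 10*s^4 + 93*s^3 + 92*s^2 - 180*s - 280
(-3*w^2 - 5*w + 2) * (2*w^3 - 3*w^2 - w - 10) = -6*w^5 - w^4 + 22*w^3 + 29*w^2 + 48*w - 20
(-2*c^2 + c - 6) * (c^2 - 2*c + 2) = -2*c^4 + 5*c^3 - 12*c^2 + 14*c - 12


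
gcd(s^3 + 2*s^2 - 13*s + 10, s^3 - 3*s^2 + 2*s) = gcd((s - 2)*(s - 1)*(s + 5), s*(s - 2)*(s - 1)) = s^2 - 3*s + 2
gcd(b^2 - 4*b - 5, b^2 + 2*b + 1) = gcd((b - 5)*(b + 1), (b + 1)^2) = b + 1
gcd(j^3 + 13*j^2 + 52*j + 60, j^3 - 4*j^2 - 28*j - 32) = j + 2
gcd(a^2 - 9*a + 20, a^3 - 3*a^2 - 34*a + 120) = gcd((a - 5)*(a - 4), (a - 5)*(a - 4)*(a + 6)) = a^2 - 9*a + 20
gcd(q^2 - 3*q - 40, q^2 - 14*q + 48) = q - 8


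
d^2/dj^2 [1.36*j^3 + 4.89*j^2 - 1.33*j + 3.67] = 8.16*j + 9.78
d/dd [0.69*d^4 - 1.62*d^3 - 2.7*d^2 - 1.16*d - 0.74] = 2.76*d^3 - 4.86*d^2 - 5.4*d - 1.16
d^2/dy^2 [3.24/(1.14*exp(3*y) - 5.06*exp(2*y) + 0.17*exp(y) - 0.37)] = ((-33.2424*exp(2*y) + 65.5776*exp(y) - 0.5508)*(1.14*exp(3*y) - 5.06*exp(2*y) + 0.17*exp(y) - 0.37) + 3.24*(3.42*exp(2*y) - 10.12*exp(y) + 0.17)*(6.84*exp(2*y) - 20.24*exp(y) + 0.34)*exp(y))*exp(y)/(1.14*exp(3*y) - 5.06*exp(2*y) + 0.17*exp(y) - 0.37)^3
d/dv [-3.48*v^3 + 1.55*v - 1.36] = 1.55 - 10.44*v^2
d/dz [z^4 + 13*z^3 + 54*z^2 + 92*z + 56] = 4*z^3 + 39*z^2 + 108*z + 92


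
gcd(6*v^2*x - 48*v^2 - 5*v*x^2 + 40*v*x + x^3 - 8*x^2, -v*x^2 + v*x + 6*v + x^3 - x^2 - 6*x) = 1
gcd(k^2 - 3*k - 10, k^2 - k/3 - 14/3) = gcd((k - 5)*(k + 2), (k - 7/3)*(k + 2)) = k + 2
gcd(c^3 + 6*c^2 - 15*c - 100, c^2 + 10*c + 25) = c^2 + 10*c + 25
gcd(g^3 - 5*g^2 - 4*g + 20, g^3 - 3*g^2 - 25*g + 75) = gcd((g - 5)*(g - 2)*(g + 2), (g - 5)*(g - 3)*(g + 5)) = g - 5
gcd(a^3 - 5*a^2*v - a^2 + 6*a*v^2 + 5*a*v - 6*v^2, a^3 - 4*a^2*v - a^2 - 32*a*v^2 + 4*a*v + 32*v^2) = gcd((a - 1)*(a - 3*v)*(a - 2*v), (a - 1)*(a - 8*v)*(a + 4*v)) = a - 1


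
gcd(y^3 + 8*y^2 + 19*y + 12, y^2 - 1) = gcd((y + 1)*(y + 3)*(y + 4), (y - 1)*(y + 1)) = y + 1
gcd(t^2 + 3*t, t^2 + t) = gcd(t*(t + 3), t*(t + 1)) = t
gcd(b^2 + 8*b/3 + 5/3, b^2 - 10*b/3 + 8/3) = 1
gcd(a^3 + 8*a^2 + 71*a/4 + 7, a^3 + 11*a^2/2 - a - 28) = a^2 + 15*a/2 + 14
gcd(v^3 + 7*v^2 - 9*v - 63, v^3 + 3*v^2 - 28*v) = v + 7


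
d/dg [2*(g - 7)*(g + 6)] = 4*g - 2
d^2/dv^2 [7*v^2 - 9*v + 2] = 14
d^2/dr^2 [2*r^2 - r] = 4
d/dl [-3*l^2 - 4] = -6*l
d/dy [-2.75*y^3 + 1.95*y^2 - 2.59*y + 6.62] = -8.25*y^2 + 3.9*y - 2.59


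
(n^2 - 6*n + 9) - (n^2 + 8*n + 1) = 8 - 14*n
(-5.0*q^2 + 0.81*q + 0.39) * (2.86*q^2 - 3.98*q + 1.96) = -14.3*q^4 + 22.2166*q^3 - 11.9084*q^2 + 0.0354000000000001*q + 0.7644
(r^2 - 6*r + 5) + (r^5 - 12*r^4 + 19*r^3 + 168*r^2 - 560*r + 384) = r^5 - 12*r^4 + 19*r^3 + 169*r^2 - 566*r + 389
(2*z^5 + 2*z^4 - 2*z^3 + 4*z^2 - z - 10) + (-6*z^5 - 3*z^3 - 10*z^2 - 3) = -4*z^5 + 2*z^4 - 5*z^3 - 6*z^2 - z - 13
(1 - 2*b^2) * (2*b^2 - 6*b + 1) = -4*b^4 + 12*b^3 - 6*b + 1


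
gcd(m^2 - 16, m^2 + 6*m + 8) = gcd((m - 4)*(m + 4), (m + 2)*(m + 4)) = m + 4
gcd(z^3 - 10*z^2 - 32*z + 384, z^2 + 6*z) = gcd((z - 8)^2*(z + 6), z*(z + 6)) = z + 6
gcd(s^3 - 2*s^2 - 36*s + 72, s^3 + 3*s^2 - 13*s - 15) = 1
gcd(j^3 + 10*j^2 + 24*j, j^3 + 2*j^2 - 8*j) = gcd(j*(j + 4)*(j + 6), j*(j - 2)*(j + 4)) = j^2 + 4*j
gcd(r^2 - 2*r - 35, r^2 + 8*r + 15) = r + 5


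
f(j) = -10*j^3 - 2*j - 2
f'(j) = -30*j^2 - 2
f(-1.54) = 37.60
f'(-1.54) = -73.15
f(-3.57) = 460.13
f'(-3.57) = -384.35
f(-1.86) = 66.07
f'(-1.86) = -105.79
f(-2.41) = 142.80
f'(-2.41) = -176.24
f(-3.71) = 516.07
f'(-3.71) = -414.92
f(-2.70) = 200.23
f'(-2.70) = -220.70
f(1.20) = -21.68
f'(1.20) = -45.20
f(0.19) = -2.45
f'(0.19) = -3.08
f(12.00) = -17306.00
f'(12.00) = -4322.00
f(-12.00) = 17302.00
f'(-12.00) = -4322.00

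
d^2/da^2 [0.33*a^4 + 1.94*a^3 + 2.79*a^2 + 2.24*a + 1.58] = 3.96*a^2 + 11.64*a + 5.58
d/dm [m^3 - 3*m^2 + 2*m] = 3*m^2 - 6*m + 2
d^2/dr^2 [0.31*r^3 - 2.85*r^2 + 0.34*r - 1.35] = 1.86*r - 5.7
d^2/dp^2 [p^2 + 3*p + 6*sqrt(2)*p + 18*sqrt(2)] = 2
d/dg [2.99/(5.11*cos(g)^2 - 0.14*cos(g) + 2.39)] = (30.5578*cos(g) - 0.4186)*sin(g)/(5.11*cos(g)^2 - 0.14*cos(g) + 2.39)^2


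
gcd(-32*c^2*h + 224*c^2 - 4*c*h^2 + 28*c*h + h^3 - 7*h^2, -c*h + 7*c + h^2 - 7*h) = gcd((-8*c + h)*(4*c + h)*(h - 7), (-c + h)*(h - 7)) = h - 7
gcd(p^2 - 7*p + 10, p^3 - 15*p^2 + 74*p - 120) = p - 5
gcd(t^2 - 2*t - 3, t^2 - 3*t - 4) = t + 1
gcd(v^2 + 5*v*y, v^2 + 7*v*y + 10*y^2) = v + 5*y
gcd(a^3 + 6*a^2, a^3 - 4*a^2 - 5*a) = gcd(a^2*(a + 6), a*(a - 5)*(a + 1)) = a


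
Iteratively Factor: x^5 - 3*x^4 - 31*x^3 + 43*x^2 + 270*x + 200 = (x + 1)*(x^4 - 4*x^3 - 27*x^2 + 70*x + 200) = (x - 5)*(x + 1)*(x^3 + x^2 - 22*x - 40) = (x - 5)^2*(x + 1)*(x^2 + 6*x + 8) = (x - 5)^2*(x + 1)*(x + 2)*(x + 4)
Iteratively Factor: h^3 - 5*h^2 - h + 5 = (h - 1)*(h^2 - 4*h - 5) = (h - 1)*(h + 1)*(h - 5)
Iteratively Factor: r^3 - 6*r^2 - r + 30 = (r - 5)*(r^2 - r - 6) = (r - 5)*(r - 3)*(r + 2)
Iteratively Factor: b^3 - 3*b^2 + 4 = (b + 1)*(b^2 - 4*b + 4) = (b - 2)*(b + 1)*(b - 2)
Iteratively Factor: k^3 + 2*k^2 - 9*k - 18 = (k + 2)*(k^2 - 9) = (k - 3)*(k + 2)*(k + 3)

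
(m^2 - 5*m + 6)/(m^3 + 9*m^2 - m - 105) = (m - 2)/(m^2 + 12*m + 35)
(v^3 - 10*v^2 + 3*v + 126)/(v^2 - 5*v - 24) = (v^2 - 13*v + 42)/(v - 8)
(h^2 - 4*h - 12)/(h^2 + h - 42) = (h + 2)/(h + 7)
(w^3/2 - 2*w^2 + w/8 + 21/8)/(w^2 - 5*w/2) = (4*w^3 - 16*w^2 + w + 21)/(4*w*(2*w - 5))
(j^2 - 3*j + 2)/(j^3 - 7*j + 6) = 1/(j + 3)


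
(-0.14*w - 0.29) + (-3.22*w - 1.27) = -3.36*w - 1.56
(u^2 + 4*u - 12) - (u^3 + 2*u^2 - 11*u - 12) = -u^3 - u^2 + 15*u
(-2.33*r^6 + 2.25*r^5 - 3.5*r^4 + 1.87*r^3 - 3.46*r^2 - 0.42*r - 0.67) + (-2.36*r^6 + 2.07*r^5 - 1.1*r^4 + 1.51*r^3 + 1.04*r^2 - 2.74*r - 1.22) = -4.69*r^6 + 4.32*r^5 - 4.6*r^4 + 3.38*r^3 - 2.42*r^2 - 3.16*r - 1.89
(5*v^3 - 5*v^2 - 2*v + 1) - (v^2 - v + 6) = 5*v^3 - 6*v^2 - v - 5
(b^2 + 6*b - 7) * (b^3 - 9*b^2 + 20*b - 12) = b^5 - 3*b^4 - 41*b^3 + 171*b^2 - 212*b + 84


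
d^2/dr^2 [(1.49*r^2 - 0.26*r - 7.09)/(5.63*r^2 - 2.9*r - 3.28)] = (32.172072*r^3 - 1183.29651*r^2 + 665.742996*r - 344.10108)/(178.453547*r^6 - 275.76303*r^5 - 169.852596*r^4 + 296.92636*r^3 + 98.954976*r^2 - 93.59808*r - 35.287552)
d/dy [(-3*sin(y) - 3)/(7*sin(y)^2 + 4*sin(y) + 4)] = 21*(sin(y) + 2)*sin(y)*cos(y)/(7*sin(y)^2 + 4*sin(y) + 4)^2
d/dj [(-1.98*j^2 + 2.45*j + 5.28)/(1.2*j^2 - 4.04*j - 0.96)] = (5.0592*j^2 - 8.8704*j + 18.9792)/(1.44*j^4 - 9.696*j^3 + 14.0176*j^2 + 7.7568*j + 0.9216)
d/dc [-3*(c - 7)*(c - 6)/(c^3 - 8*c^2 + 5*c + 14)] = 3*(c^2 - 12*c + 8)/(c^4 - 2*c^3 - 3*c^2 + 4*c + 4)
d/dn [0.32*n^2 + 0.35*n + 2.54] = 0.64*n + 0.35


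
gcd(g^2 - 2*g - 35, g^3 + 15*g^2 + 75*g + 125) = g + 5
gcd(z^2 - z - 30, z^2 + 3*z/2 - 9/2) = 1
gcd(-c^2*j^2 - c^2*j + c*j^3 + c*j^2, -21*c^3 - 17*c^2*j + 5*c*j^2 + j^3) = 1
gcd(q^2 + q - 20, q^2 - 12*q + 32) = q - 4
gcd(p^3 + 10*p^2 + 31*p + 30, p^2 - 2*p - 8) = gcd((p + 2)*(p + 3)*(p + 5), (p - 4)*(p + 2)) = p + 2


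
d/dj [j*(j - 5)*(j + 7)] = 3*j^2 + 4*j - 35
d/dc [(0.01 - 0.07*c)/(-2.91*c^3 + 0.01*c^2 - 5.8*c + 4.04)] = (-0.4074*c^3 + 0.088*c^2 - 0.000199999999999978*c - 0.2248)/(8.4681*c^6 - 0.0582*c^5 + 33.7561*c^4 - 23.6288*c^3 + 33.7208*c^2 - 46.864*c + 16.3216)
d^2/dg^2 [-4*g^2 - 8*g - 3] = -8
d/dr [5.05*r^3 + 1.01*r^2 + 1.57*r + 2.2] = 15.15*r^2 + 2.02*r + 1.57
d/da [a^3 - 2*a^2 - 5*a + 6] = 3*a^2 - 4*a - 5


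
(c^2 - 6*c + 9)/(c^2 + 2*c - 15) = (c - 3)/(c + 5)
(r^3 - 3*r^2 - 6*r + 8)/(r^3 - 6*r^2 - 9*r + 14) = (r - 4)/(r - 7)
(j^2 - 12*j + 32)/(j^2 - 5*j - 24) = (j - 4)/(j + 3)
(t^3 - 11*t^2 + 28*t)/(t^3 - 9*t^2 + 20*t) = (t - 7)/(t - 5)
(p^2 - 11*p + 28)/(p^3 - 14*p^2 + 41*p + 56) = (p - 4)/(p^2 - 7*p - 8)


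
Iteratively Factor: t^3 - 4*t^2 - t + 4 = (t + 1)*(t^2 - 5*t + 4) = (t - 4)*(t + 1)*(t - 1)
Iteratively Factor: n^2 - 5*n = (n - 5)*(n)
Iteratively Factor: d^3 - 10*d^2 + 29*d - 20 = (d - 5)*(d^2 - 5*d + 4) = (d - 5)*(d - 1)*(d - 4)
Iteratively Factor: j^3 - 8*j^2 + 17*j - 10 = (j - 2)*(j^2 - 6*j + 5) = (j - 5)*(j - 2)*(j - 1)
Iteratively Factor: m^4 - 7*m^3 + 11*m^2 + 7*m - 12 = (m + 1)*(m^3 - 8*m^2 + 19*m - 12) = (m - 1)*(m + 1)*(m^2 - 7*m + 12) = (m - 4)*(m - 1)*(m + 1)*(m - 3)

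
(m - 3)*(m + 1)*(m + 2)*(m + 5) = m^4 + 5*m^3 - 7*m^2 - 41*m - 30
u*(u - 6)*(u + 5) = u^3 - u^2 - 30*u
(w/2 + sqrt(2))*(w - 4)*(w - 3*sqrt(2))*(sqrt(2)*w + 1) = sqrt(2)*w^4/2 - 2*sqrt(2)*w^3 - w^3/2 - 13*sqrt(2)*w^2/2 + 2*w^2 - 6*w + 26*sqrt(2)*w + 24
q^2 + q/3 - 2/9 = (q - 1/3)*(q + 2/3)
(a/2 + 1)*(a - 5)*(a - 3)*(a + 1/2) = a^4/2 - 11*a^3/4 - 2*a^2 + 59*a/4 + 15/2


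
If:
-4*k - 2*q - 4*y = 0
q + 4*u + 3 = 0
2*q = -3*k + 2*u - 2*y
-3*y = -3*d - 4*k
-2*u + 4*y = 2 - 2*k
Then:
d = -3/2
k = 1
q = -5/3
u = -1/3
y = -1/6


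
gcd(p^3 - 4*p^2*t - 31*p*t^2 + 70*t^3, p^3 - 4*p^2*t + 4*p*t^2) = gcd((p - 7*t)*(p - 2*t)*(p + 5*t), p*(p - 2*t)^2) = p - 2*t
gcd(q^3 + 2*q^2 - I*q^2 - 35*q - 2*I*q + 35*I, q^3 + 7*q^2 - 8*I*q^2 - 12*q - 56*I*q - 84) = q + 7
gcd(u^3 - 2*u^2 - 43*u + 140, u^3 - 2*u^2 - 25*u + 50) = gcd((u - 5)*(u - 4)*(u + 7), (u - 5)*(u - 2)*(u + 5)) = u - 5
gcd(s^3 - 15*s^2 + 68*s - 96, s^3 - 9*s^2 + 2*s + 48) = s^2 - 11*s + 24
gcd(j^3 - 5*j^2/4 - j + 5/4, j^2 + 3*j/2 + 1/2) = j + 1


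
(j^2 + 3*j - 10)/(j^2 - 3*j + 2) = (j + 5)/(j - 1)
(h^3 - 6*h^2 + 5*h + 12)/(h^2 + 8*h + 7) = (h^2 - 7*h + 12)/(h + 7)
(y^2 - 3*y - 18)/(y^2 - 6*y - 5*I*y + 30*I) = (y + 3)/(y - 5*I)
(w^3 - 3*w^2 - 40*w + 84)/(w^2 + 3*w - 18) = (w^2 - 9*w + 14)/(w - 3)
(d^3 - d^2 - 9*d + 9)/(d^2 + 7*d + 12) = (d^2 - 4*d + 3)/(d + 4)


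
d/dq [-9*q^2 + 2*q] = 2 - 18*q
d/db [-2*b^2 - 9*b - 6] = -4*b - 9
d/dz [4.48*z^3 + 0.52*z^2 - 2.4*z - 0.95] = 13.44*z^2 + 1.04*z - 2.4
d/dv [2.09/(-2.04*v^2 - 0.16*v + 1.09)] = (8.5272*v + 0.3344)/(2.04*v^2 + 0.16*v - 1.09)^2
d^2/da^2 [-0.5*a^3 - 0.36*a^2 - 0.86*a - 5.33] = -3.0*a - 0.72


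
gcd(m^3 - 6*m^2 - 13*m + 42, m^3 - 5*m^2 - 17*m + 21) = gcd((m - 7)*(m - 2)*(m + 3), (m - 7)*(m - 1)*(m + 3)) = m^2 - 4*m - 21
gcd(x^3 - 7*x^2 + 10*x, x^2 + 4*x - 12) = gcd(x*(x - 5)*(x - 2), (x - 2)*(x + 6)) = x - 2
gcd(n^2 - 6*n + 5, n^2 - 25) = n - 5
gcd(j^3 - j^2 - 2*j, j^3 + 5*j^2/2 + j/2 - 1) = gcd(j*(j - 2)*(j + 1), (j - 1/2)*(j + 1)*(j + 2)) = j + 1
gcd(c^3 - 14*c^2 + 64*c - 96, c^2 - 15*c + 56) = 1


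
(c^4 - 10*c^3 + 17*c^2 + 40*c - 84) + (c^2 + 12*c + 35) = c^4 - 10*c^3 + 18*c^2 + 52*c - 49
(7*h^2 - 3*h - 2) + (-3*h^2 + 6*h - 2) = 4*h^2 + 3*h - 4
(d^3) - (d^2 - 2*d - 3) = d^3 - d^2 + 2*d + 3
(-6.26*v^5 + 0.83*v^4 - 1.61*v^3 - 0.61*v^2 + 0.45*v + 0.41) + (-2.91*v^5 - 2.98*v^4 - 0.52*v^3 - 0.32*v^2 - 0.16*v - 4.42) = -9.17*v^5 - 2.15*v^4 - 2.13*v^3 - 0.93*v^2 + 0.29*v - 4.01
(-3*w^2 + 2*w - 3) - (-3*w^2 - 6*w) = 8*w - 3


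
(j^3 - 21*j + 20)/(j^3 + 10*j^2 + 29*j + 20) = (j^2 - 5*j + 4)/(j^2 + 5*j + 4)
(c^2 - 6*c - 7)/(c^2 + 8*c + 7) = (c - 7)/(c + 7)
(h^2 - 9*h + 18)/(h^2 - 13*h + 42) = (h - 3)/(h - 7)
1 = 1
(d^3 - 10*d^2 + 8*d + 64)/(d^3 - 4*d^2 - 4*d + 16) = (d - 8)/(d - 2)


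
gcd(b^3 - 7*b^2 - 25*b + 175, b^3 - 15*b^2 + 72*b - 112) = b - 7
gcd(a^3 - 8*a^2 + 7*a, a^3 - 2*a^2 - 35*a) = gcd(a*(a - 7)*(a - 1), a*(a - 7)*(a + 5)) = a^2 - 7*a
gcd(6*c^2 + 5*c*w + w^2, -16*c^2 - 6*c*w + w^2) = 2*c + w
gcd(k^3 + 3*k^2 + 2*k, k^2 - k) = k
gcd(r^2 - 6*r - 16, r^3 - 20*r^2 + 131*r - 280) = r - 8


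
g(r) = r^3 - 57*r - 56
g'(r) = 3*r^2 - 57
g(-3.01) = 88.30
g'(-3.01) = -29.82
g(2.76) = -192.30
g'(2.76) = -34.15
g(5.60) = -199.58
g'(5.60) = 37.08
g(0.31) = -73.64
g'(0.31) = -56.71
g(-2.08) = 53.56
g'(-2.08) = -44.02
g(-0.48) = -28.75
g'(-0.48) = -56.31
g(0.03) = -57.71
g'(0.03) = -57.00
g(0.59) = -89.42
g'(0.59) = -55.96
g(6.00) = -182.00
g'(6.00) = 51.00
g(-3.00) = 88.00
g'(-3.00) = -30.00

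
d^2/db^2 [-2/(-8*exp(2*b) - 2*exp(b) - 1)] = 4*(4*(8*exp(b) + 1)^2*exp(b) - (16*exp(b) + 1)*(8*exp(2*b) + 2*exp(b) + 1))*exp(b)/(8*exp(2*b) + 2*exp(b) + 1)^3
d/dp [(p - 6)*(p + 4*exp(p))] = p + (p - 6)*(4*exp(p) + 1) + 4*exp(p)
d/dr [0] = 0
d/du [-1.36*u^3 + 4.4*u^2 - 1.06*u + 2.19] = -4.08*u^2 + 8.8*u - 1.06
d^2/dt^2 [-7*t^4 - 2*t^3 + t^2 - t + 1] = -84*t^2 - 12*t + 2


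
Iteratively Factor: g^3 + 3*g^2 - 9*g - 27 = (g + 3)*(g^2 - 9) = (g + 3)^2*(g - 3)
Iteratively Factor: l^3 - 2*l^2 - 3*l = (l + 1)*(l^2 - 3*l) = (l - 3)*(l + 1)*(l)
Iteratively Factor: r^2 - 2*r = (r)*(r - 2)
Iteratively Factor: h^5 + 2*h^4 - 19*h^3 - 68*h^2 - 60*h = (h)*(h^4 + 2*h^3 - 19*h^2 - 68*h - 60) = h*(h + 3)*(h^3 - h^2 - 16*h - 20) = h*(h + 2)*(h + 3)*(h^2 - 3*h - 10) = h*(h + 2)^2*(h + 3)*(h - 5)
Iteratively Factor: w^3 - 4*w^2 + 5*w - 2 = (w - 1)*(w^2 - 3*w + 2) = (w - 1)^2*(w - 2)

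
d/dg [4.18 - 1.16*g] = -1.16000000000000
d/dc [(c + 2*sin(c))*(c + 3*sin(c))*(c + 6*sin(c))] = 11*c^2*cos(c) + 3*c^2 + 22*c*sin(c) + 36*c*sin(2*c) + 108*sin(c)^2*cos(c) + 36*sin(c)^2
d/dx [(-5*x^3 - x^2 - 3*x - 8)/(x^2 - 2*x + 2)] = (-5*x^4 + 20*x^3 - 25*x^2 + 12*x - 22)/(x^4 - 4*x^3 + 8*x^2 - 8*x + 4)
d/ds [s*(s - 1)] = 2*s - 1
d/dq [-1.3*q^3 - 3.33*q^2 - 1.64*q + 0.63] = -3.9*q^2 - 6.66*q - 1.64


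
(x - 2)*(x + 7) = x^2 + 5*x - 14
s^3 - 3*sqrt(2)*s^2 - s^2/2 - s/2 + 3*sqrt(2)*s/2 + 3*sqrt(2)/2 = (s - 1)*(s + 1/2)*(s - 3*sqrt(2))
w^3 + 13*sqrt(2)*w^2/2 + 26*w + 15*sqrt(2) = (w + sqrt(2))*(w + 5*sqrt(2)/2)*(w + 3*sqrt(2))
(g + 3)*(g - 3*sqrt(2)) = g^2 - 3*sqrt(2)*g + 3*g - 9*sqrt(2)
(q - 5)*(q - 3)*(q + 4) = q^3 - 4*q^2 - 17*q + 60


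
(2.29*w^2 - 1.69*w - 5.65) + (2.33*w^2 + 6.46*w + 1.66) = 4.62*w^2 + 4.77*w - 3.99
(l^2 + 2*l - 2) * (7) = 7*l^2 + 14*l - 14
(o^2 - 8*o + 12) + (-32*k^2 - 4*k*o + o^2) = -32*k^2 - 4*k*o + 2*o^2 - 8*o + 12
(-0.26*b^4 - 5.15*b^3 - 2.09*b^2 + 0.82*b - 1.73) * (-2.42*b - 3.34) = 0.6292*b^5 + 13.3314*b^4 + 22.2588*b^3 + 4.9962*b^2 + 1.4478*b + 5.7782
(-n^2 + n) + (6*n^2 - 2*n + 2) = 5*n^2 - n + 2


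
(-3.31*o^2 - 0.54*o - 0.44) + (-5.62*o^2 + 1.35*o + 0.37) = -8.93*o^2 + 0.81*o - 0.07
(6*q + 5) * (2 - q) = -6*q^2 + 7*q + 10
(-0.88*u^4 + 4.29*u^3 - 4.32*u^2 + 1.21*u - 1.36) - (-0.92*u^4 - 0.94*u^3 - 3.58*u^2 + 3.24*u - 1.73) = 0.04*u^4 + 5.23*u^3 - 0.74*u^2 - 2.03*u + 0.37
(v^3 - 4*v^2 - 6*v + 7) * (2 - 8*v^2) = -8*v^5 + 32*v^4 + 50*v^3 - 64*v^2 - 12*v + 14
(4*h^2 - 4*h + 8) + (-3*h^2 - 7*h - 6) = h^2 - 11*h + 2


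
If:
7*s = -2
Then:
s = -2/7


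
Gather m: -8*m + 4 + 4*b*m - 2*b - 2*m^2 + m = -2*b - 2*m^2 + m*(4*b - 7) + 4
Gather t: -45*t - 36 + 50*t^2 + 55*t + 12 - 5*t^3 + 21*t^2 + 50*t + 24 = -5*t^3 + 71*t^2 + 60*t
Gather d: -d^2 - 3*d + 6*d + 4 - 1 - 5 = -d^2 + 3*d - 2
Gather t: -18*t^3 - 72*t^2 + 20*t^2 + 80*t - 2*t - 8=-18*t^3 - 52*t^2 + 78*t - 8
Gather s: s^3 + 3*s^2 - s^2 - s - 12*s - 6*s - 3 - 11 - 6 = s^3 + 2*s^2 - 19*s - 20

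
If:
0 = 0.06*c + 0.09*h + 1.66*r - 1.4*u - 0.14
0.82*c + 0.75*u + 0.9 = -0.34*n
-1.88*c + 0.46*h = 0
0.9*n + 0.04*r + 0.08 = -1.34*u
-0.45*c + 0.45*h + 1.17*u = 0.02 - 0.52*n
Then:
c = 27.87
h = 113.90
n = 157.67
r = -94.09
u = -103.15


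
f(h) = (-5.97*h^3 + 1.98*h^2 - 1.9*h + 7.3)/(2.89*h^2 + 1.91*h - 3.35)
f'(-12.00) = -2.02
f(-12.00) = 27.27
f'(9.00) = -2.03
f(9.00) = -16.95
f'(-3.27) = -0.57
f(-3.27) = 11.43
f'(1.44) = -2.96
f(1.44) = -1.70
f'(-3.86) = -1.22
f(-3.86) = 11.98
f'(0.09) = -1.21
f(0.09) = -2.26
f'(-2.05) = 12.14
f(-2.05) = 14.54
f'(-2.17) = 7.74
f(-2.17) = 13.37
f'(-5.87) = -1.82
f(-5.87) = 15.22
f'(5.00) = -1.98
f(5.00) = -8.91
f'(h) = (-5.78*h - 1.91)*(-5.97*h^3 + 1.98*h^2 - 1.9*h + 7.3)/(2.89*h^2 + 1.91*h - 3.35)^2 + (-17.91*h^2 + 3.96*h - 1.9)/(2.89*h^2 + 1.91*h - 3.35)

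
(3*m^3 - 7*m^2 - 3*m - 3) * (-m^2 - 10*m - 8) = -3*m^5 - 23*m^4 + 49*m^3 + 89*m^2 + 54*m + 24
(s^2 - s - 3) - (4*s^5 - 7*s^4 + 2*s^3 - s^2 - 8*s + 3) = -4*s^5 + 7*s^4 - 2*s^3 + 2*s^2 + 7*s - 6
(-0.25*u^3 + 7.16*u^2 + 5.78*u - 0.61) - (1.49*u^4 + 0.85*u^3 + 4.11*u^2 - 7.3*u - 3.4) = -1.49*u^4 - 1.1*u^3 + 3.05*u^2 + 13.08*u + 2.79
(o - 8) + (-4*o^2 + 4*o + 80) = -4*o^2 + 5*o + 72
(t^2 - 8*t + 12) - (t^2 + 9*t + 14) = -17*t - 2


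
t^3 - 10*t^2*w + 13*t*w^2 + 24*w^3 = (t - 8*w)*(t - 3*w)*(t + w)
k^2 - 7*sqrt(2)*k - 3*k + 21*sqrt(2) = (k - 3)*(k - 7*sqrt(2))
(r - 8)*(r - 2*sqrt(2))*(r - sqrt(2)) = r^3 - 8*r^2 - 3*sqrt(2)*r^2 + 4*r + 24*sqrt(2)*r - 32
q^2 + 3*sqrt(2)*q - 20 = (q - 2*sqrt(2))*(q + 5*sqrt(2))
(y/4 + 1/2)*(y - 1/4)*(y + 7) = y^3/4 + 35*y^2/16 + 47*y/16 - 7/8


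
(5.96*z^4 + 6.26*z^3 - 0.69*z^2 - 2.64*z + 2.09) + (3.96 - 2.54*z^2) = 5.96*z^4 + 6.26*z^3 - 3.23*z^2 - 2.64*z + 6.05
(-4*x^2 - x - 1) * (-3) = 12*x^2 + 3*x + 3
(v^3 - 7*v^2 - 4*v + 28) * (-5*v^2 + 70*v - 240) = -5*v^5 + 105*v^4 - 710*v^3 + 1260*v^2 + 2920*v - 6720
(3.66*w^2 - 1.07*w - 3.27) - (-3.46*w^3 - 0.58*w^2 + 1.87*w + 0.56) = 3.46*w^3 + 4.24*w^2 - 2.94*w - 3.83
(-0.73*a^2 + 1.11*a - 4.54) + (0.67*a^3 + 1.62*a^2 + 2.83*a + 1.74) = 0.67*a^3 + 0.89*a^2 + 3.94*a - 2.8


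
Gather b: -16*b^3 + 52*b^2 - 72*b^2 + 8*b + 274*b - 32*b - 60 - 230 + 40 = -16*b^3 - 20*b^2 + 250*b - 250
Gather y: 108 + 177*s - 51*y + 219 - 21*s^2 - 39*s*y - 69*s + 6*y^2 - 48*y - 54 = -21*s^2 + 108*s + 6*y^2 + y*(-39*s - 99) + 273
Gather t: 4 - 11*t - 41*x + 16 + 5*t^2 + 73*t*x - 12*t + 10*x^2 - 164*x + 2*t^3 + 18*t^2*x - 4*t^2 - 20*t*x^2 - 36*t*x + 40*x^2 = 2*t^3 + t^2*(18*x + 1) + t*(-20*x^2 + 37*x - 23) + 50*x^2 - 205*x + 20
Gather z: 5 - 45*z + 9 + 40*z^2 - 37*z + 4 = 40*z^2 - 82*z + 18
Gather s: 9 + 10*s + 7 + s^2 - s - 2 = s^2 + 9*s + 14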